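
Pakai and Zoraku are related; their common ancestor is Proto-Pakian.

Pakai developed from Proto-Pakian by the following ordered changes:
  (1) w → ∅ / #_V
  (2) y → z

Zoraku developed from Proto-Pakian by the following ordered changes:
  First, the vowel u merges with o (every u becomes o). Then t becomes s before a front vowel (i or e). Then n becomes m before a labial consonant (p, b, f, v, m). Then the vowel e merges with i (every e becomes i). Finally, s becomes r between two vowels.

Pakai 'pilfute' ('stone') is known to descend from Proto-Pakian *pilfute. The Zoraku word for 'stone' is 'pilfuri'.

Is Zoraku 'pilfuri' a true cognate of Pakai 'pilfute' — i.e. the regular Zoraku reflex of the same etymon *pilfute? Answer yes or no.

Derive the expected Zoraku reflex of *pilfute:
Zoraku: *pilfute > pilfote > pilfose > pilfosi > pilfori  (by vowel merger, palatalisation, vowel merger, rhotacism)
The regular Zoraku reflex would be 'pilfori', but the attested form is 'pilfuri'. The correspondence is irregular, so they are not cognates (the Zoraku form has a different source).

no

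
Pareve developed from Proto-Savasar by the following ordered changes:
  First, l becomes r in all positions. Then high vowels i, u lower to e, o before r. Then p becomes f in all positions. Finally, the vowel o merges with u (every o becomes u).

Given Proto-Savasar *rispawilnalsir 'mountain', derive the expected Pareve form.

risfawernarser

Pareve: *rispawilnalsir > rispawirnarsir > rispawernarser > risfawernarser  (by unconditioned shift, pre-rhotic lowering, unconditioned shift)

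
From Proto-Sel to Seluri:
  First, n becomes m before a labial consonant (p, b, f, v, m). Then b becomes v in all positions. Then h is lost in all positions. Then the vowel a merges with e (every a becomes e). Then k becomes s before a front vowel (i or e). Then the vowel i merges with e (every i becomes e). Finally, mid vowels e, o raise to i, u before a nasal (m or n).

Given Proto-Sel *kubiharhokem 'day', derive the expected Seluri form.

Seluri: start from *kubiharhokem.
  rule 1: no change — kubiharhokem
  rule 2 (unconditioned shift): kubiharhokem → kuviharhokem
  rule 3 (h-loss): kuviharhokem → kuviarokem
  rule 4 (vowel merger): kuviarokem → kuvierokem
  rule 5 (palatalisation): kuvierokem → kuvierosem
  rule 6 (vowel merger): kuvierosem → kuveerosem
  rule 7 (pre-nasal raising): kuveerosem → kuveerosim
  ⇒ Seluri kuveerosim

kuveerosim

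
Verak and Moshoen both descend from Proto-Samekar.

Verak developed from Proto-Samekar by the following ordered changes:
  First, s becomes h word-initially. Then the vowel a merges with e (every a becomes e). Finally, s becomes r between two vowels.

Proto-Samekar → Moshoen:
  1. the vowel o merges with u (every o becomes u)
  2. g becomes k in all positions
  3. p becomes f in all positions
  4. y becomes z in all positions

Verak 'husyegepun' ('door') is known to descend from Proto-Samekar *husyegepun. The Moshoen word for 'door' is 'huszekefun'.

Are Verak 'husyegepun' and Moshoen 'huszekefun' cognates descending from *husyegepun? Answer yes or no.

Derive the expected Moshoen reflex of *husyegepun:
Moshoen: *husyegepun > husyekepun > husyekefun > huszekefun  (by unconditioned shift, unconditioned shift, unconditioned shift)
Moshoen 'huszekefun' matches the regular reflex exactly, so the pair is cognate.

yes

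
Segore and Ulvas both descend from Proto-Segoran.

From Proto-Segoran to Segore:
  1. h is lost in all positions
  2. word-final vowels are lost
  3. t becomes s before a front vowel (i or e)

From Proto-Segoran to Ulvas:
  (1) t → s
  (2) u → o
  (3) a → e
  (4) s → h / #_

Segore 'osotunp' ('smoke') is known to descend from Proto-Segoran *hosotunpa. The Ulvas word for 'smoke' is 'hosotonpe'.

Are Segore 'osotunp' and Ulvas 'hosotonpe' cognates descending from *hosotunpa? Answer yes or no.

Derive the expected Ulvas reflex of *hosotunpa:
Ulvas: *hosotunpa > hososunpa > hososonpa > hososonpe  (by unconditioned shift, vowel merger, vowel merger)
The regular Ulvas reflex would be 'hososonpe', but the attested form is 'hosotonpe'. The correspondence is irregular, so they are not cognates (the Ulvas form has a different source).

no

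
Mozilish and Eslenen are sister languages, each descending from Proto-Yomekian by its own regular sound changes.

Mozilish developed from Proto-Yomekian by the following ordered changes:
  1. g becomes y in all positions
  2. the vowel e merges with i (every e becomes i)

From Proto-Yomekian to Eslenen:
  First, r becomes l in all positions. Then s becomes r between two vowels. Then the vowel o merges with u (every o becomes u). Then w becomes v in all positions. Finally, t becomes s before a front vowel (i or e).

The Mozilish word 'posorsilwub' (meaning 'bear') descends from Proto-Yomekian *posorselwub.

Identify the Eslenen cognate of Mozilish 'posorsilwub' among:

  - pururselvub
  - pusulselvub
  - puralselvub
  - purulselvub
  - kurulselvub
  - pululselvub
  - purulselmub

Eslenen: *posorselwub
  posorselwub → posolselwub   [unconditioned shift]
  posolselwub → porolselwub   [rhotacism]
  porolselwub → purulselwub   [vowel merger]
  purulselwub → purulselvub   [unconditioned shift]
  purulselvub (rule 5 does not apply)
  giving Eslenen purulselvub.
Only 'purulselvub' matches the regular Eslenen development of *posorselwub.

purulselvub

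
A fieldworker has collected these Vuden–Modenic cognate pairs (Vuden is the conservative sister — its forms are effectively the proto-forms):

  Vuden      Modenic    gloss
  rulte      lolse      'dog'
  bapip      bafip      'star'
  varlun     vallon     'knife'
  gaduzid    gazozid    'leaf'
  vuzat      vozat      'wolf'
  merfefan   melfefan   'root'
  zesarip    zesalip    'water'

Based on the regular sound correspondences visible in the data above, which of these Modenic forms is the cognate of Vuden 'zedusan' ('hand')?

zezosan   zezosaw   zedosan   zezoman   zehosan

gaduzid ~ gazozid — Vuden d corresponds to Modenic z between vowels (before a back vowel).
rulte ~ lolse, gaduzid ~ gazozid — Vuden u corresponds to Modenic o after a consonant, before a consonant other than r, m, n, p, b, f, v.
Applying these to Vuden 'zedusan':
  zedusan → zezusan   (d→z between vowels (before a back vowel))
  zezusan → zezosan   (u→o after a consonant, before a consonant other than r, m, n, p, b, f, v)
So the Modenic cognate is 'zezosan'.

zezosan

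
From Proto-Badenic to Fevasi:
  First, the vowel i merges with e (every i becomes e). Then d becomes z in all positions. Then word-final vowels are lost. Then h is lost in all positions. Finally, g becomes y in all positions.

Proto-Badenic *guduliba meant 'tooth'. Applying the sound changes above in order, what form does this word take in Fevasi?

yuzuleb

Fevasi: *guduliba > guduleba > guzuleba > guzuleb > yuzuleb  (by vowel merger, unconditioned shift, apocope, unconditioned shift)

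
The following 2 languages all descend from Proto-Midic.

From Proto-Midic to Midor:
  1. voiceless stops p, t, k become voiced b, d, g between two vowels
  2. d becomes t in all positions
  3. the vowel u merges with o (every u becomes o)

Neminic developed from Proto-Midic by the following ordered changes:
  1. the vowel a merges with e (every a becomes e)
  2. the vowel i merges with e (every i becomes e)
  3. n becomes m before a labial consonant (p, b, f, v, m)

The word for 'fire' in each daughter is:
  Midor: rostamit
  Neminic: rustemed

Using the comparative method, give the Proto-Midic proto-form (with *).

Position 5: Midor has a, Neminic has e. Midor preserves a here (none of its changes turn any other segment into a), so the proto-segment is *a.
Position 7: Midor has i, Neminic has e. Midor preserves i here (none of its changes turn any other segment into i), so the proto-segment is *i.
Position 2: Midor has o, Neminic has u. Neminic preserves u here (none of its changes turn any other segment into u), so the proto-segment is *u.
Continuing position by position gives *rustamid; check it forward:
Midor: *rustamid > rustamit > rostamit  (by unconditioned shift, vowel merger)
Neminic: *rustamid > rustemid > rustemed  (by vowel merger, vowel merger)
Only *rustamid yields all of Midor rostamit, Neminic rustemed.

*rustamid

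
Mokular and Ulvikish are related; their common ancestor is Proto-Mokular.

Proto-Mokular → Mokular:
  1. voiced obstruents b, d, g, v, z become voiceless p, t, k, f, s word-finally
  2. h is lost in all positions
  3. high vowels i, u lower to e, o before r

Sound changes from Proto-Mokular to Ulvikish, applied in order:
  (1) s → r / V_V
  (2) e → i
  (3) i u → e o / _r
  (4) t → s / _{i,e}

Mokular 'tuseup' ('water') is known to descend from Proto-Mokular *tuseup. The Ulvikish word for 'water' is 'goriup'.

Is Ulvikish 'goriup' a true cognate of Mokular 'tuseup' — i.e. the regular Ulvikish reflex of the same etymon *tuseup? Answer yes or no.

no

Derive the expected Ulvikish reflex of *tuseup:
Ulvikish: *tuseup
  tuseup → tureup   [rhotacism]
  tureup → turiup   [vowel merger]
  turiup → toriup   [pre-rhotic lowering]
  toriup (rule 4 does not apply)
  giving Ulvikish toriup.
The regular Ulvikish reflex would be 'toriup', but the attested form is 'goriup'. The correspondence is irregular, so they are not cognates (the Ulvikish form has a different source).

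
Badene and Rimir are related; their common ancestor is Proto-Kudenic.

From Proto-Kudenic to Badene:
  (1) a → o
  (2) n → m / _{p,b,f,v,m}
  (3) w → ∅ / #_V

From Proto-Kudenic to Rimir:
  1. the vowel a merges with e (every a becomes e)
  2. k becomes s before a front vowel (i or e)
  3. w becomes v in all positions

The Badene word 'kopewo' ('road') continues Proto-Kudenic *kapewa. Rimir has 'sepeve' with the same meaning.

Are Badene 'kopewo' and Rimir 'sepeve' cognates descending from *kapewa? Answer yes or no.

yes

Derive the expected Rimir reflex of *kapewa:
Rimir: *kapewa
  kapewa → kepewe   [vowel merger]
  kepewe → sepewe   [palatalisation]
  sepewe → sepeve   [unconditioned shift]
  giving Rimir sepeve.
Rimir 'sepeve' matches the regular reflex exactly, so the pair is cognate.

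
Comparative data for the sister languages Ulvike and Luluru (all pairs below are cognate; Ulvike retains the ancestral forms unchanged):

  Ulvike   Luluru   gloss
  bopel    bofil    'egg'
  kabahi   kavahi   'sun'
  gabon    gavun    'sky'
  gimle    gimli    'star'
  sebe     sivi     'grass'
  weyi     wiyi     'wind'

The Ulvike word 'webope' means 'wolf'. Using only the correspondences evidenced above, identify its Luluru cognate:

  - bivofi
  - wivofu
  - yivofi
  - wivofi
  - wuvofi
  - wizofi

wivofi

sebe ~ sivi — Ulvike e corresponds to Luluru i after a consonant, before a labial obstruent.
gabon ~ gavun — Ulvike b corresponds to Luluru v between vowels (before a back vowel).
bopel ~ bofil — Ulvike p corresponds to Luluru f between vowels (before a front vowel).
gimle ~ gimli, sebe ~ sivi — Ulvike e corresponds to Luluru i word-finally.
Applying these to Ulvike 'webope':
  webope → wibope   (e→i after a consonant, before a labial obstruent)
  wibope → wivope   (b→v between vowels (before a back vowel))
  wivope → wivofe   (p→f between vowels (before a front vowel))
  wivofe → wivofi   (e→i word-finally)
So the Luluru cognate is 'wivofi'.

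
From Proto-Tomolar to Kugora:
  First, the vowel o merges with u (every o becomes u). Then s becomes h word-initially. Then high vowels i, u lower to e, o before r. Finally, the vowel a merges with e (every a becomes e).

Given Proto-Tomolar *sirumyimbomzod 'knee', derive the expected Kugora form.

Kugora: *sirumyimbomzod
  sirumyimbomzod → sirumyimbumzud   [vowel merger]
  sirumyimbumzud → hirumyimbumzud   [debuccalisation]
  hirumyimbumzud → herumyimbumzud   [pre-rhotic lowering]
  herumyimbumzud (rule 4 does not apply)
  giving Kugora herumyimbumzud.

herumyimbumzud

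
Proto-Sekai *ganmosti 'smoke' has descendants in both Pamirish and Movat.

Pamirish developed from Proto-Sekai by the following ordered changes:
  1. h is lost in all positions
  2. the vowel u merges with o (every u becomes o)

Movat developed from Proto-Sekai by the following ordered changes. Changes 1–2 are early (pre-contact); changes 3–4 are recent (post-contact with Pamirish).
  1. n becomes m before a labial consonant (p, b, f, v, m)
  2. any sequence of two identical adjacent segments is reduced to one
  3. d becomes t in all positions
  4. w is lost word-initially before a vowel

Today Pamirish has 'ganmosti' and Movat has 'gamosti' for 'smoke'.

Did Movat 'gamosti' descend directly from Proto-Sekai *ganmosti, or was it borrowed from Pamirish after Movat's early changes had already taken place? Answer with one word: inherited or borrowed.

inherited

If inherited, *ganmosti would pass through all of Movat's changes:
Movat: *ganmosti
  ganmosti → gammosti   [nasal place assimilation]
  gammosti → gamosti   [degemination]
  gamosti (rule 3 does not apply)
  gamosti (rule 4 does not apply)
  giving Movat gamosti.
If borrowed from Pamirish 'ganmosti' after the early changes, it would undergo only the recent ones:
  rule 3 (unconditioned shift): no change (ganmosti)
  rule 4 (glide loss): no change (ganmosti)
  ⇒ as a loan: ganmosti
Movat 'gamosti' matches the inherited outcome exactly, so it is an inherited cognate, not a loan.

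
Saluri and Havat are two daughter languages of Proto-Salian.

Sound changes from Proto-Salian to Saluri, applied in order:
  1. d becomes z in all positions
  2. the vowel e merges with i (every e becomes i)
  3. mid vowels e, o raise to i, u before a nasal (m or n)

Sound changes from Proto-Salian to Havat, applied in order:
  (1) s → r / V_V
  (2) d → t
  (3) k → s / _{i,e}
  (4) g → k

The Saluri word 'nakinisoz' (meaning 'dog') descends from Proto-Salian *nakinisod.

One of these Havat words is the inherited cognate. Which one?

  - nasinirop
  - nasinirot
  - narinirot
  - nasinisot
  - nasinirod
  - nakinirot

nasinirot

Havat: start from *nakinisod.
  rule 1 (rhotacism): nakinisod → nakinirod
  rule 2 (unconditioned shift): nakinirod → nakinirot
  rule 3 (palatalisation): nakinirot → nasinirot
  rule 4: no change — nasinirot
  ⇒ Havat nasinirot
Only 'nasinirot' matches the regular Havat development of *nakinisod.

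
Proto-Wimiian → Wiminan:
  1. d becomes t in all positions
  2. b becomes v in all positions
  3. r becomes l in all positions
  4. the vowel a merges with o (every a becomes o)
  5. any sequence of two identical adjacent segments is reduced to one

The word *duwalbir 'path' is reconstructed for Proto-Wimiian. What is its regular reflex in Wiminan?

tuwolvil

Wiminan: *duwalbir > tuwalbir > tuwalvir > tuwalvil > tuwolvil  (by unconditioned shift, unconditioned shift, unconditioned shift, vowel merger)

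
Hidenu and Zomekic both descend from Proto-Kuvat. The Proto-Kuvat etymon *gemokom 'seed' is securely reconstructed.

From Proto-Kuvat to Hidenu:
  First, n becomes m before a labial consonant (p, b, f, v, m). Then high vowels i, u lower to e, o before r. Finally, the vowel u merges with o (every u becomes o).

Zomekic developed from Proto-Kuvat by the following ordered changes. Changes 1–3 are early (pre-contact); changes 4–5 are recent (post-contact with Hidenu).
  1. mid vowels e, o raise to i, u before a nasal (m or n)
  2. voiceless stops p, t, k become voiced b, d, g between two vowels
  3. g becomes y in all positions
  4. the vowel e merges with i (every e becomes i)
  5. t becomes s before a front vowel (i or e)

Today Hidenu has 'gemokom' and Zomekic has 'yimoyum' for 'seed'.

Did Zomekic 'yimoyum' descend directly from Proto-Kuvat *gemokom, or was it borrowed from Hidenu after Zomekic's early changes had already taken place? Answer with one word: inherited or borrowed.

inherited

If inherited, *gemokom would pass through all of Zomekic's changes:
Zomekic: start from *gemokom.
  rule 1 (pre-nasal raising): gemokom → gimokum
  rule 2 (intervocalic voicing): gimokum → gimogum
  rule 3 (unconditioned shift): gimogum → yimoyum
  rule 4: no change — yimoyum
  rule 5: no change — yimoyum
  ⇒ Zomekic yimoyum
If borrowed from Hidenu 'gemokom' after the early changes, it would undergo only the recent ones:
  rule 4 (vowel merger): gemokom → gimokom
  rule 5 (palatalisation): no change (gimokom)
  ⇒ as a loan: gimokom
Zomekic 'yimoyum' matches the inherited outcome exactly, so it is an inherited cognate, not a loan.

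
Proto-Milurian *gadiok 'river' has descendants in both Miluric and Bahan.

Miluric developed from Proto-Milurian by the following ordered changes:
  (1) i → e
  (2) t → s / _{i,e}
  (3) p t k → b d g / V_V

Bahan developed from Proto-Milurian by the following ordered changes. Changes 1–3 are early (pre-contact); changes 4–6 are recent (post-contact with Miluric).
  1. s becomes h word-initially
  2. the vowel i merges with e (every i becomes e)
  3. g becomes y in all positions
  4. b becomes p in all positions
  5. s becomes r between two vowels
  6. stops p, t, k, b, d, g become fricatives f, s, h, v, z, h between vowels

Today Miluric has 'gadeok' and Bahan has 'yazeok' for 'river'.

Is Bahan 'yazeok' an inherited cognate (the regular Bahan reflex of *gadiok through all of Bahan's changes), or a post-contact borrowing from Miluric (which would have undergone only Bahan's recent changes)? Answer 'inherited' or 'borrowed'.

If inherited, *gadiok would pass through all of Bahan's changes:
Bahan: *gadiok > gadeok > yadeok > yazeok  (by vowel merger, unconditioned shift, intervocalic lenition)
If borrowed from Miluric 'gadeok' after the early changes, it would undergo only the recent ones:
  rule 4 (unconditioned shift): no change (gadeok)
  rule 5 (rhotacism): no change (gadeok)
  rule 6 (intervocalic lenition): gadeok → gazeok
  ⇒ as a loan: gazeok
Bahan 'yazeok' matches the inherited outcome exactly, so it is an inherited cognate, not a loan.

inherited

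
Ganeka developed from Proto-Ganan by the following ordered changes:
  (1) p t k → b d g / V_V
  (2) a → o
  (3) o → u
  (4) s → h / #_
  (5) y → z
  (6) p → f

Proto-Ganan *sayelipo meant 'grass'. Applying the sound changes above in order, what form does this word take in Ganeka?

huzelibu

Ganeka: *sayelipo
  sayelipo → sayelibo   [intervocalic voicing]
  sayelibo → soyelibo   [vowel merger]
  soyelibo → suyelibu   [vowel merger]
  suyelibu → huyelibu   [debuccalisation]
  huyelibu → huzelibu   [unconditioned shift]
  huzelibu (rule 6 does not apply)
  giving Ganeka huzelibu.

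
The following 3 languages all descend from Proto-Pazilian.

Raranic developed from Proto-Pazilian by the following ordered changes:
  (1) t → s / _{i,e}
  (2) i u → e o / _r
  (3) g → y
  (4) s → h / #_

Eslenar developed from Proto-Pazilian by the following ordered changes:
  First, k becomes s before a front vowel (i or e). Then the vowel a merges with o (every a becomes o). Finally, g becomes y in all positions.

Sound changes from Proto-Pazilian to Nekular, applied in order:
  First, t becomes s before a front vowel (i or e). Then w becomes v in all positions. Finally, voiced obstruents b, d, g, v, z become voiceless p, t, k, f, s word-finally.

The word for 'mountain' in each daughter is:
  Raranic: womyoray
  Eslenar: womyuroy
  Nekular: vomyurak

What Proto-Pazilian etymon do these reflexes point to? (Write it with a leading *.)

Position 1: Raranic has w, Eslenar has w, Nekular has v. Raranic preserves w here (none of its changes turn any other segment into w), so the proto-segment is *w.
Position 8: Raranic has y, Eslenar has y, Nekular has k. Taking the neighbouring segments as reconstructed: Raranic y could go back to *g or *y; Eslenar y could go back to *g or *y; Nekular k could go back to *k or *g — the one source consistent with every daughter is *g.
Position 5: Raranic has o, Eslenar has u, Nekular has u. Eslenar preserves u here (none of its changes turn any other segment into u), so the proto-segment is *u.
Verify the candidate proto-form against each daughter:
Raranic: start from *womyurag.
  rule 1: no change — womyurag
  rule 2 (pre-rhotic lowering): womyurag → womyorag
  rule 3 (unconditioned shift): womyorag → womyoray
  rule 4: no change — womyoray
  ⇒ Raranic womyoray
Eslenar: *womyurag
  womyurag (rule 1 does not apply)
  womyurag → womyurog   [vowel merger]
  womyurog → womyuroy   [unconditioned shift]
  giving Eslenar womyuroy.
Nekular: *womyurag
  womyurag (rule 1 does not apply)
  womyurag → vomyurag   [unconditioned shift]
  vomyurag → vomyurak   [final devoicing]
  giving Nekular vomyurak.
No other proto-form is consistent with every reflex, so the reconstruction is *womyurag.

*womyurag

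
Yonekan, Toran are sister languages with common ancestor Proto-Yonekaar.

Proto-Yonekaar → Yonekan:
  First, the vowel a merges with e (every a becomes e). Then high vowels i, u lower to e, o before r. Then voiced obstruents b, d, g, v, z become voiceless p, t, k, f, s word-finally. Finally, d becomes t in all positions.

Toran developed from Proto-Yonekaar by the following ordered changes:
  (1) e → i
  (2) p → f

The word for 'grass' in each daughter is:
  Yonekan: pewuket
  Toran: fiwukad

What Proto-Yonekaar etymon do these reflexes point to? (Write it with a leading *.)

*pewukad

Position 1: Yonekan has p, Toran has f. Taking the neighbouring segments as reconstructed: Yonekan p can only go back to *p; Toran f could go back to *p or *f — the one source consistent with every daughter is *p.
Position 6: Yonekan has e, Toran has a. Toran preserves a here (none of its changes turn any other segment into a), so the proto-segment is *a.
Verify the candidate proto-form against each daughter:
Yonekan: *pewukad > pewuked > pewuket  (by vowel merger, final devoicing)
Toran: *pewukad > piwukad > fiwukad  (by vowel merger, unconditioned shift)
*pewukad is the unique common source.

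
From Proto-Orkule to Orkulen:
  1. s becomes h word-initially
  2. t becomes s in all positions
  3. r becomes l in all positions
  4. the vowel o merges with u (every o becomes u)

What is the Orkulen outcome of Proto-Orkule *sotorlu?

husullu

Orkulen: start from *sotorlu.
  rule 1 (debuccalisation): sotorlu → hotorlu
  rule 2 (unconditioned shift): hotorlu → hosorlu
  rule 3 (unconditioned shift): hosorlu → hosollu
  rule 4 (vowel merger): hosollu → husullu
  ⇒ Orkulen husullu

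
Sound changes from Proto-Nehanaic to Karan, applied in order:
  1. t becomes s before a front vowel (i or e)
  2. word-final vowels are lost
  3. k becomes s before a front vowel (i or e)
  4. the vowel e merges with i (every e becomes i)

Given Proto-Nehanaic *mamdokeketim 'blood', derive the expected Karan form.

mamdosisisim

Karan: start from *mamdokeketim.
  rule 1 (palatalisation): mamdokeketim → mamdokekesim
  rule 2: no change — mamdokekesim
  rule 3 (palatalisation): mamdokekesim → mamdosesesim
  rule 4 (vowel merger): mamdosesesim → mamdosisisim
  ⇒ Karan mamdosisisim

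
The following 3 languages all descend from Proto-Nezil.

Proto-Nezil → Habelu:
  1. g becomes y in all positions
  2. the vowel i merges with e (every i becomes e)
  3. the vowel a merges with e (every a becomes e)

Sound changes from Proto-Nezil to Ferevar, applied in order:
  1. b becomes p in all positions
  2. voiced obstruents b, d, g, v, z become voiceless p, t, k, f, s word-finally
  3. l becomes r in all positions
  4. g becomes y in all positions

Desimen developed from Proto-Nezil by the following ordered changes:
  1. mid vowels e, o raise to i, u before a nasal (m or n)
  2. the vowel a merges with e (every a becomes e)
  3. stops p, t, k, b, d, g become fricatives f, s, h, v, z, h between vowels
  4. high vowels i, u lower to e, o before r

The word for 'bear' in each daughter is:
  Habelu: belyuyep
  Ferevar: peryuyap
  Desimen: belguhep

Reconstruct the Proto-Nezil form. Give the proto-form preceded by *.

*belgugap

Position 7: Habelu has e, Ferevar has a, Desimen has e. Ferevar preserves a here (none of its changes turn any other segment into a), so the proto-segment is *a.
Position 1: Habelu has b, Ferevar has p, Desimen has b. Habelu preserves b here (none of its changes turn any other segment into b), so the proto-segment is *b.
Position 4: Habelu has y, Ferevar has y, Desimen has g. Desimen preserves g here (none of its changes turn any other segment into g), so the proto-segment is *g.
Continuing position by position gives *belgugap; check it forward:
Habelu: *belgugap
  belgugap → belyuyap   [unconditioned shift]
  belyuyap (rule 2 does not apply)
  belyuyap → belyuyep   [vowel merger]
  giving Habelu belyuyep.
Ferevar: *belgugap > pelgugap > pergugap > peryuyap  (by unconditioned shift, unconditioned shift, unconditioned shift)
Desimen: *belgugap
  belgugap (rule 1 does not apply)
  belgugap → belgugep   [vowel merger]
  belgugep → belguhep   [intervocalic lenition]
  belguhep (rule 4 does not apply)
  giving Desimen belguhep.
No other proto-form is consistent with every reflex, so the reconstruction is *belgugap.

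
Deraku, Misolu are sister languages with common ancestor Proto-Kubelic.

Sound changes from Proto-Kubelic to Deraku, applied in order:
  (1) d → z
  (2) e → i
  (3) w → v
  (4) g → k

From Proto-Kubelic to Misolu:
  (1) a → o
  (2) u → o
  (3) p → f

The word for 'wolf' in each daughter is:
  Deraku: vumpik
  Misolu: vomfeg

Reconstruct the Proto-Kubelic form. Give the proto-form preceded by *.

Position 4: Deraku has p, Misolu has f. Deraku preserves p here (none of its changes turn any other segment into p), so the proto-segment is *p.
Position 5: Deraku has i, Misolu has e. Misolu preserves e here (none of its changes turn any other segment into e), so the proto-segment is *e.
Position 2: Deraku has u, Misolu has o. Deraku preserves u here (none of its changes turn any other segment into u), so the proto-segment is *u.
Verify the candidate proto-form against each daughter:
Deraku: *vumpeg > vumpig > vumpik  (by vowel merger, unconditioned shift)
Misolu: start from *vumpeg.
  rule 1: no change — vumpeg
  rule 2 (vowel merger): vumpeg → vompeg
  rule 3 (unconditioned shift): vompeg → vomfeg
  ⇒ Misolu vomfeg
*vumpeg is the unique common source.

*vumpeg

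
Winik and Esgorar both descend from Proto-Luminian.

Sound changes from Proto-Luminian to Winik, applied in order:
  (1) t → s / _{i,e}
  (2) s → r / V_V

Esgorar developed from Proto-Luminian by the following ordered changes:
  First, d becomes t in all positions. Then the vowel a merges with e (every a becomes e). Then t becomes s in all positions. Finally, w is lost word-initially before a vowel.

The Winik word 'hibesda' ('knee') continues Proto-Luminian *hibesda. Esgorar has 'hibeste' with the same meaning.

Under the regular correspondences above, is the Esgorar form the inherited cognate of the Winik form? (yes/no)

Derive the expected Esgorar reflex of *hibesda:
Esgorar: *hibesda
  hibesda → hibesta   [unconditioned shift]
  hibesta → hibeste   [vowel merger]
  hibeste → hibesse   [unconditioned shift]
  hibesse (rule 4 does not apply)
  giving Esgorar hibesse.
The regular Esgorar reflex would be 'hibesse', but the attested form is 'hibeste'. The correspondence is irregular, so they are not cognates (the Esgorar form has a different source).

no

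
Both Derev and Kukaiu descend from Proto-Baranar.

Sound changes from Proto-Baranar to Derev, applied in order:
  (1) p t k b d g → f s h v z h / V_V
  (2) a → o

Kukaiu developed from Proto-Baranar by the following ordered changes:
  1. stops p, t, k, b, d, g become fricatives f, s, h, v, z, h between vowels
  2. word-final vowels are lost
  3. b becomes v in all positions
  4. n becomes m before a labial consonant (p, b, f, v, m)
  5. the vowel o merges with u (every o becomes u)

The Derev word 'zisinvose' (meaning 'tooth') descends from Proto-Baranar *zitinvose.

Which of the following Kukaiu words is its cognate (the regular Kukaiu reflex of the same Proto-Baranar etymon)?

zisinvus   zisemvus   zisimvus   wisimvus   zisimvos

zisimvus

Kukaiu: *zitinvose > zisinvose > zisinvos > zisimvos > zisimvus  (by intervocalic lenition, apocope, nasal place assimilation, vowel merger)
Among the options, 'zisimvus' alone shows every Kukaiu change applied in order.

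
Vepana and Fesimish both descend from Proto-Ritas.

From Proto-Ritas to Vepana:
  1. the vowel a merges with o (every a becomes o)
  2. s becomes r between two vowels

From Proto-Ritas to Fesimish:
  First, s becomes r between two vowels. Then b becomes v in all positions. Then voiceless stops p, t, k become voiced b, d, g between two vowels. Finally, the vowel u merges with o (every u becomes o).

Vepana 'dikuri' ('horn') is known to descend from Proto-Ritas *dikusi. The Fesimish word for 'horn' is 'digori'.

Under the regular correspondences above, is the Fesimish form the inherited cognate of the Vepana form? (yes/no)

yes

Derive the expected Fesimish reflex of *dikusi:
Fesimish: start from *dikusi.
  rule 1 (rhotacism): dikusi → dikuri
  rule 2: no change — dikuri
  rule 3 (intervocalic voicing): dikuri → diguri
  rule 4 (vowel merger): diguri → digori
  ⇒ Fesimish digori
Fesimish 'digori' matches the regular reflex exactly, so the pair is cognate.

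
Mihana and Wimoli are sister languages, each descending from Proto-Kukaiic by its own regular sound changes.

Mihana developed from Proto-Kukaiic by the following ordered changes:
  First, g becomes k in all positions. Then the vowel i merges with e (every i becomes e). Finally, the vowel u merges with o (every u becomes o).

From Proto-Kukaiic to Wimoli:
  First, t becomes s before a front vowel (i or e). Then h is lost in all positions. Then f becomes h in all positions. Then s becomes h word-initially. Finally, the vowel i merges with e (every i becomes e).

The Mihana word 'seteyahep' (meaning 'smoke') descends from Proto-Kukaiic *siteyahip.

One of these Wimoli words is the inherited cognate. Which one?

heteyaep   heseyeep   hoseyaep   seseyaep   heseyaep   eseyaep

heseyaep

Wimoli: *siteyahip
  siteyahip → siseyahip   [palatalisation]
  siseyahip → siseyaip   [h-loss]
  siseyaip (rule 3 does not apply)
  siseyaip → hiseyaip   [debuccalisation]
  hiseyaip → heseyaep   [vowel merger]
  giving Wimoli heseyaep.
Among the options, 'heseyaep' alone shows every Wimoli change applied in order.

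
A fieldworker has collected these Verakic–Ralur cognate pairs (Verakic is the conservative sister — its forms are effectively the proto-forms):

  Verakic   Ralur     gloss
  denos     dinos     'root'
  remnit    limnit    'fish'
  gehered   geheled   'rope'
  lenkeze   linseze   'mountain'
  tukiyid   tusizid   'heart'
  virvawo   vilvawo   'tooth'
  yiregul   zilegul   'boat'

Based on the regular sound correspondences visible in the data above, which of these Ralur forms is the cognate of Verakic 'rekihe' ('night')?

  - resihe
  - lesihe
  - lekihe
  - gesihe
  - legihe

lesihe

remnit ~ limnit — Verakic r corresponds to Ralur l word-initially before a front vowel.
tukiyid ~ tusizid — Verakic k corresponds to Ralur s between vowels (before a front vowel).
Applying these to Verakic 'rekihe':
  rekihe → lekihe   (r→l word-initially before a front vowel)
  lekihe → lesihe   (k→s between vowels (before a front vowel))
So the Ralur cognate is 'lesihe'.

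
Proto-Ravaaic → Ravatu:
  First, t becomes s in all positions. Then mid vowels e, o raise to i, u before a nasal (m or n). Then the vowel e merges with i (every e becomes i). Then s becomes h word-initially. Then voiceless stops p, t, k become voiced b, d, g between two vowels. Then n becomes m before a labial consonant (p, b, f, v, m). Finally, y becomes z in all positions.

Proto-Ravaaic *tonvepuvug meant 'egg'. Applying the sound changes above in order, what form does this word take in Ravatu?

Ravatu: start from *tonvepuvug.
  rule 1 (unconditioned shift): tonvepuvug → sonvepuvug
  rule 2 (pre-nasal raising): sonvepuvug → sunvepuvug
  rule 3 (vowel merger): sunvepuvug → sunvipuvug
  rule 4 (debuccalisation): sunvipuvug → hunvipuvug
  rule 5 (intervocalic voicing): hunvipuvug → hunvibuvug
  rule 6 (nasal place assimilation): hunvibuvug → humvibuvug
  rule 7: no change — humvibuvug
  ⇒ Ravatu humvibuvug

humvibuvug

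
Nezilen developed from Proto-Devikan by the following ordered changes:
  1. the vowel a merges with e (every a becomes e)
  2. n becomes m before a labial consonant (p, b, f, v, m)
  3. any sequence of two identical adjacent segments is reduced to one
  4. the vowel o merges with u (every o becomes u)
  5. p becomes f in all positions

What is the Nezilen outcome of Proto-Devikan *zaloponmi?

Nezilen: start from *zaloponmi.
  rule 1 (vowel merger): zaloponmi → zeloponmi
  rule 2 (nasal place assimilation): zeloponmi → zelopommi
  rule 3 (degemination): zelopommi → zelopomi
  rule 4 (vowel merger): zelopomi → zelupumi
  rule 5 (unconditioned shift): zelupumi → zelufumi
  ⇒ Nezilen zelufumi

zelufumi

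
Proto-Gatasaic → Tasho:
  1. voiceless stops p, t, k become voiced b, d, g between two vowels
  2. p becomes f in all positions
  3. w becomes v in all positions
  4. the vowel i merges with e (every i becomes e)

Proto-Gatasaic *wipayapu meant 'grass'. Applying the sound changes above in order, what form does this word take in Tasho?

vebayabu

Tasho: *wipayapu > wibayabu > vibayabu > vebayabu  (by intervocalic voicing, unconditioned shift, vowel merger)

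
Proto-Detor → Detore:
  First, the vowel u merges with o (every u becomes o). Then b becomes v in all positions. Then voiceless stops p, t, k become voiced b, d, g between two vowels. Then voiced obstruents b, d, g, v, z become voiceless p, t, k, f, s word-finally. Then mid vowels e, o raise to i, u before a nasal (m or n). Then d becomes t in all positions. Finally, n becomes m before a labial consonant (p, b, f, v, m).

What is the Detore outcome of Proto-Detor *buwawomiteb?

vowawumitef

Detore: start from *buwawomiteb.
  rule 1 (vowel merger): buwawomiteb → bowawomiteb
  rule 2 (unconditioned shift): bowawomiteb → vowawomitev
  rule 3 (intervocalic voicing): vowawomitev → vowawomidev
  rule 4 (final devoicing): vowawomidev → vowawomidef
  rule 5 (pre-nasal raising): vowawomidef → vowawumidef
  rule 6 (unconditioned shift): vowawumidef → vowawumitef
  rule 7: no change — vowawumitef
  ⇒ Detore vowawumitef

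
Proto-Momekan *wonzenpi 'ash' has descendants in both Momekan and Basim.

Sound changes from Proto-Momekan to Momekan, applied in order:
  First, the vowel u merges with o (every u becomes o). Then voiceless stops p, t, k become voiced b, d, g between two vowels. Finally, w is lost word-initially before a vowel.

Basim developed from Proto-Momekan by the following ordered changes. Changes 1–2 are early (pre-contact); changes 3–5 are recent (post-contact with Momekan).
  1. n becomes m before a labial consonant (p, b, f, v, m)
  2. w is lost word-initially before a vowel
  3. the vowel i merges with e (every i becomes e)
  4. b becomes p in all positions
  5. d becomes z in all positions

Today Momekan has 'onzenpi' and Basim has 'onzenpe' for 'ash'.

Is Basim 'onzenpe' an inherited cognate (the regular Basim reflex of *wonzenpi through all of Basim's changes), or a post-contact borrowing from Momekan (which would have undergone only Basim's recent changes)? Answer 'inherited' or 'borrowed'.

borrowed

If inherited, *wonzenpi would pass through all of Basim's changes:
Basim: *wonzenpi > wonzempi > onzempi > onzempe  (by nasal place assimilation, glide loss, vowel merger)
If borrowed from Momekan 'onzenpi' after the early changes, it would undergo only the recent ones:
  rule 3 (vowel merger): onzenpi → onzenpe
  rule 4 (unconditioned shift): no change (onzenpe)
  rule 5 (unconditioned shift): no change (onzenpe)
  ⇒ as a loan: onzenpe
Basim 'onzenpe' matches the loan outcome 'onzenpe', not the inherited 'onzempe' — it skipped the early Basim changes, so it was borrowed from Momekan.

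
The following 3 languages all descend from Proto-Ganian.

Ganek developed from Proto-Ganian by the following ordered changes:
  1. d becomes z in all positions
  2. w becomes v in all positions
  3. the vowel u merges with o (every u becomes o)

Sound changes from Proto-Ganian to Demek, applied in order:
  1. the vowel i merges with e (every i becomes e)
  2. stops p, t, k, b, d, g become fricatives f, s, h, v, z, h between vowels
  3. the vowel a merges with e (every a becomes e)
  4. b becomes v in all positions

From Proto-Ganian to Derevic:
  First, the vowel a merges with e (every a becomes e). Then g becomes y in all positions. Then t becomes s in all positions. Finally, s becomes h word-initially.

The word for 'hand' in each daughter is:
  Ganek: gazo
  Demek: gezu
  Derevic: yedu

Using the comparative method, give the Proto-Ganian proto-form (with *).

*gadu

Position 4: Ganek has o, Demek has u, Derevic has u. Demek preserves u here (none of its changes turn any other segment into u), so the proto-segment is *u.
Position 3: Ganek has z, Demek has z, Derevic has d. Derevic preserves d here (none of its changes turn any other segment into d), so the proto-segment is *d.
This points to *gadu. Verify forward in each daughter:
Ganek: start from *gadu.
  rule 1 (unconditioned shift): gadu → gazu
  rule 2: no change — gazu
  rule 3 (vowel merger): gazu → gazo
  ⇒ Ganek gazo
Demek: *gadu
  gadu (rule 1 does not apply)
  gadu → gazu   [intervocalic lenition]
  gazu → gezu   [vowel merger]
  gezu (rule 4 does not apply)
  giving Demek gezu.
Derevic: start from *gadu.
  rule 1 (vowel merger): gadu → gedu
  rule 2 (unconditioned shift): gedu → yedu
  rule 3: no change — yedu
  rule 4: no change — yedu
  ⇒ Derevic yedu
*gadu is the unique common source.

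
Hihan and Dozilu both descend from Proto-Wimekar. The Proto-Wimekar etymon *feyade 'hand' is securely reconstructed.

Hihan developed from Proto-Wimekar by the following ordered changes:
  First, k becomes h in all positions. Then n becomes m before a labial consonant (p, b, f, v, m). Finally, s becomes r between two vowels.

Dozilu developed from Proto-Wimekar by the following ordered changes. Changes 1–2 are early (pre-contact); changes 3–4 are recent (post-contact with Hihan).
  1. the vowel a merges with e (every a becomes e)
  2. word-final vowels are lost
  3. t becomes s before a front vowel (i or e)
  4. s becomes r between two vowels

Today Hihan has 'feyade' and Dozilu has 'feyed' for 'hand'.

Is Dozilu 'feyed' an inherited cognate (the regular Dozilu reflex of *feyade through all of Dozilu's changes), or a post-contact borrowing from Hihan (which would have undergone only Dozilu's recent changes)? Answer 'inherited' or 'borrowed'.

inherited

If inherited, *feyade would pass through all of Dozilu's changes:
Dozilu: *feyade > feyede > feyed  (by vowel merger, apocope)
If borrowed from Hihan 'feyade' after the early changes, it would undergo only the recent ones:
  rule 3 (palatalisation): no change (feyade)
  rule 4 (rhotacism): no change (feyade)
  ⇒ as a loan: feyade
Dozilu 'feyed' matches the inherited outcome exactly, so it is an inherited cognate, not a loan.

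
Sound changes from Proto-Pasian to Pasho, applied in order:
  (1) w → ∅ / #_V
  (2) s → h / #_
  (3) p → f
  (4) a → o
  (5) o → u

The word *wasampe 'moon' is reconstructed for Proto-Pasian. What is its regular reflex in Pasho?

usumfe

Pasho: start from *wasampe.
  rule 1 (glide loss): wasampe → asampe
  rule 2: no change — asampe
  rule 3 (unconditioned shift): asampe → asamfe
  rule 4 (vowel merger): asamfe → osomfe
  rule 5 (vowel merger): osomfe → usumfe
  ⇒ Pasho usumfe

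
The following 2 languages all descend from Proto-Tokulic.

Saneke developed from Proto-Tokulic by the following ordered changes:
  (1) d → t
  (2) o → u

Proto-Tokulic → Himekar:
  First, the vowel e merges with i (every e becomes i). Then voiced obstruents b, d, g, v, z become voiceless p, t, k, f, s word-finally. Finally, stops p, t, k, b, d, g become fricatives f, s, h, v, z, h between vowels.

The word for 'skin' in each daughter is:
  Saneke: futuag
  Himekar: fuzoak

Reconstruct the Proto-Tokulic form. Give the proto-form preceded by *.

*fudoag

Position 6: Saneke has g, Himekar has k. Saneke preserves g here (none of its changes turn any other segment into g), so the proto-segment is *g.
Position 3: Saneke has t, Himekar has z. Taking the neighbouring segments as reconstructed: Saneke t could go back to *t or *d; Himekar z could go back to *d or *z — the one source consistent with every daughter is *d.
Position 4: Saneke has u, Himekar has o. Himekar preserves o here (none of its changes turn any other segment into o), so the proto-segment is *o.
Verify the candidate proto-form against each daughter:
Saneke: *fudoag
  fudoag → futoag   [unconditioned shift]
  futoag → futuag   [vowel merger]
  giving Saneke futuag.
Himekar: start from *fudoag.
  rule 1: no change — fudoag
  rule 2 (final devoicing): fudoag → fudoak
  rule 3 (intervocalic lenition): fudoak → fuzoak
  ⇒ Himekar fuzoak
No other proto-form is consistent with every reflex, so the reconstruction is *fudoag.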